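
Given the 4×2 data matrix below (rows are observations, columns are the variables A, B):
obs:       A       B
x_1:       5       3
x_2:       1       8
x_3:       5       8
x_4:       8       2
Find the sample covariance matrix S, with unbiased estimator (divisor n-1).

Step 1 — column means:
  mean(A) = (5 + 1 + 5 + 8) / 4 = 19/4 = 4.75
  mean(B) = (3 + 8 + 8 + 2) / 4 = 21/4 = 5.25

Step 2 — sample covariance S[i,j] = (1/(n-1)) · Σ_k (x_{k,i} - mean_i) · (x_{k,j} - mean_j), with n-1 = 3.
  S[A,A] = ((0.25)·(0.25) + (-3.75)·(-3.75) + (0.25)·(0.25) + (3.25)·(3.25)) / 3 = 24.75/3 = 8.25
  S[A,B] = ((0.25)·(-2.25) + (-3.75)·(2.75) + (0.25)·(2.75) + (3.25)·(-3.25)) / 3 = -20.75/3 = -6.9167
  S[B,B] = ((-2.25)·(-2.25) + (2.75)·(2.75) + (2.75)·(2.75) + (-3.25)·(-3.25)) / 3 = 30.75/3 = 10.25

S is symmetric (S[j,i] = S[i,j]). Assembling:

S = [[8.25, -6.9167],
 [-6.9167, 10.25]]


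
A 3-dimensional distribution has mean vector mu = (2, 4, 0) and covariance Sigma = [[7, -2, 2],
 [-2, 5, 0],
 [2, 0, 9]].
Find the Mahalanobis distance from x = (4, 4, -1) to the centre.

Step 1 — centre the observation: (x - mu) = (2, 0, -1).

Step 2 — invert Sigma (cofactor / det for 3×3, or solve directly):
  Sigma^{-1} = [[0.1737, 0.0695, -0.0386],
 [0.0695, 0.2278, -0.0154],
 [-0.0386, -0.0154, 0.1197]].

Step 3 — form the quadratic (x - mu)^T · Sigma^{-1} · (x - mu):
  Sigma^{-1} · (x - mu) = (0.3861, 0.1544, -0.1969).
  (x - mu)^T · [Sigma^{-1} · (x - mu)] = (2)·(0.3861) + (0)·(0.1544) + (-1)·(-0.1969) = 0.9691.

Step 4 — take square root: d = √(0.9691) ≈ 0.9844.

d(x, mu) = √(0.9691) ≈ 0.9844


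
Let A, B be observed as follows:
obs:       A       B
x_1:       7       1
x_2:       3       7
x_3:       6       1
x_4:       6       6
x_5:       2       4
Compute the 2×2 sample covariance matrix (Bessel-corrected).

Step 1 — column means:
  mean(A) = (7 + 3 + 6 + 6 + 2) / 5 = 24/5 = 4.8
  mean(B) = (1 + 7 + 1 + 6 + 4) / 5 = 19/5 = 3.8

Step 2 — sample covariance S[i,j] = (1/(n-1)) · Σ_k (x_{k,i} - mean_i) · (x_{k,j} - mean_j), with n-1 = 4.
  S[A,A] = ((2.2)·(2.2) + (-1.8)·(-1.8) + (1.2)·(1.2) + (1.2)·(1.2) + (-2.8)·(-2.8)) / 4 = 18.8/4 = 4.7
  S[A,B] = ((2.2)·(-2.8) + (-1.8)·(3.2) + (1.2)·(-2.8) + (1.2)·(2.2) + (-2.8)·(0.2)) / 4 = -13.2/4 = -3.3
  S[B,B] = ((-2.8)·(-2.8) + (3.2)·(3.2) + (-2.8)·(-2.8) + (2.2)·(2.2) + (0.2)·(0.2)) / 4 = 30.8/4 = 7.7

S is symmetric (S[j,i] = S[i,j]). Assembling:

S = [[4.7, -3.3],
 [-3.3, 7.7]]


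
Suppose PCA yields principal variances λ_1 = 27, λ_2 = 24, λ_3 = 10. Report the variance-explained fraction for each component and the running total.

Step 1 — total variance = trace(Sigma) = Σ λ_i = 27 + 24 + 10 = 61.

Step 2 — fraction explained by component i = λ_i / Σ λ:
  PC1: 27/61 = 0.4426
  PC2: 24/61 = 0.3934
  PC3: 10/61 = 0.1639

Step 3 — cumulative fraction after k components = (λ_1 + ... + λ_k) / Σ λ:
  k = 1: 27/61 = 0.4426
  k = 2: (27 + 24)/61 = 51/61 = 0.8361
  k = 3: (27 + 24 + 10)/61 = 61/61 = 1

Summary (fraction, with percent):

explained: PC1 0.4426 (44.26%), PC2 0.3934 (39.34%), PC3 0.1639 (16.39%);  cumulative: 0.4426, 0.8361, 1


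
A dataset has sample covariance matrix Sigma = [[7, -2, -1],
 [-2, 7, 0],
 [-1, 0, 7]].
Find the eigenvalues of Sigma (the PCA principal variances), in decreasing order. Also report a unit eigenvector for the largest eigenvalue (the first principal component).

Step 1 — characteristic polynomial p(λ) = det(λI - Sigma) = λ³ - tr·λ² + c_1·λ - det, where tr = trace, c_1 = sum of the principal 2×2 minors, det = det(Sigma):
  tr = 7 + 7 + 7 = 21,
  c_1 = (7·7 - (-2)²) + (7·7 - (-1)²) + (7·7 - (0)²) = 45 + 48 + 49 = 142,
  det = 7·(7·7 - (0)²) - (-2)·((-2)·7 - (0)·(-1)) + (-1)·((-2)·(0) - 7·(-1)) = 7·(49) - (-2)·(-14) + (-1)·(7) = 308.
  So p(λ) = λ³ - 21λ² + 142λ - 308.
Step 2 — look for an integer root (rational root theorem: any rational root is an integer divisor of 308). Testing λ = 7:
  p(7) = 343 - 1029 + 994 - 308 = 0  ✓
  Dividing out (λ - 7): p(λ) = (λ - 7)(λ² - 14λ + 44).
Step 3 — remaining eigenvalues from the quadratic λ² - 14λ + 44 = 0:
  Δ = 14² - 4·44 = 196 - 176 = 20,  λ = (14 ± √20)/2 = (14 ± 4.4721)/2 ≈ 9.2361 or 4.7639.
  Sorted: λ_1 = 9.2361,  λ_2 = 7,  λ_3 = 4.7639  (check: sum = 21 = tr ✓).

Step 4 — unit eigenvector for λ_1 ≈ 9.2361: v spans the null space of (Sigma - λ_1 I), whose rows are
  r_1 = (-2.2361, -2, -1),  r_2 = (-2, -2.2361, 0),  r_3 = (-1, 0, -2.2361).
  v is orthogonal to every row, so take v ∝ r_1 × r_2 = ((-2)·(0) - (-1)·(-2.2361), (-1)·(-2) - (-2.2361)·(0), (-2.2361)·(-2.2361) - (-2)·(-2)) ≈ (-2.2361, 2, 1).
  Rescale (multiply by -1 so the first nonzero entry is positive): u = (2.2361, -2, -1).
  ||u|| = √((2.2361)² + (-2)² + (-1)²) = √(10) ≈ 3.1623,  v_1 = u/||u|| ≈ (0.7071, -0.6325, -0.3162) (||v_1|| = 1).

λ_1 = 9.2361,  λ_2 = 7,  λ_3 = 4.7639;  v_1 ≈ (0.7071, -0.6325, -0.3162)


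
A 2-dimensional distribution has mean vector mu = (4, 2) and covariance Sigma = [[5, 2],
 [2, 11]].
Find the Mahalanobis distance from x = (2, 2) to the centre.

Step 1 — centre the observation: (x - mu) = (-2, 0).

Step 2 — invert Sigma. det(Sigma) = 5·11 - (2)² = 51.
  Sigma^{-1} = (1/det) · [[d, -b], [-b, a]] = [[0.2157, -0.0392],
 [-0.0392, 0.098]].

Step 3 — form the quadratic (x - mu)^T · Sigma^{-1} · (x - mu):
  Sigma^{-1} · (x - mu) = (-0.4314, 0.0784).
  (x - mu)^T · [Sigma^{-1} · (x - mu)] = (-2)·(-0.4314) + (0)·(0.0784) = 0.8627.

Step 4 — take square root: d = √(0.8627) ≈ 0.9288.

d(x, mu) = √(0.8627) ≈ 0.9288


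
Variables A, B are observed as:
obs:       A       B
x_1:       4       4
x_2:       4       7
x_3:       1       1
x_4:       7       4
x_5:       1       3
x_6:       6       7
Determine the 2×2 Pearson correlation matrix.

Step 1 — column means:
  mean(A) = (4 + 4 + 1 + 7 + 1 + 6) / 6 = 23/6 = 3.8333
  mean(B) = (4 + 7 + 1 + 4 + 3 + 7) / 6 = 26/6 = 4.3333

Step 2 — sample variances and covariances s[i,j] = (1/(n-1)) · Σ_k (x_{k,i} - mean_i) · (x_{k,j} - mean_j), with n-1 = 5:
  s[A,A] = ((0.1667)·(0.1667) + (0.1667)·(0.1667) + (-2.8333)·(-2.8333) + (3.1667)·(3.1667) + (-2.8333)·(-2.8333) + (2.1667)·(2.1667)) / 5 = 30.8333/5 = 6.1667
  s[A,B] = ((0.1667)·(-0.3333) + (0.1667)·(2.6667) + (-2.8333)·(-3.3333) + (3.1667)·(-0.3333) + (-2.8333)·(-1.3333) + (2.1667)·(2.6667)) / 5 = 18.3333/5 = 3.6667
  s[B,B] = ((-0.3333)·(-0.3333) + (2.6667)·(2.6667) + (-3.3333)·(-3.3333) + (-0.3333)·(-0.3333) + (-1.3333)·(-1.3333) + (2.6667)·(2.6667)) / 5 = 27.3333/5 = 5.4667
  Sample standard deviations s_i = √(s[i,i]):
  s(A) = √(6.1667) = 2.4833
  s(B) = √(5.4667) = 2.3381

Step 3 — r_{ij} = s_{ij} / (s_i · s_j):
  r[A,A] = 1 (diagonal).
  r[A,B] = 3.6667 / (2.4833 · 2.3381) = 3.6667 / 5.8061 = 0.6315
  r[B,B] = 1 (diagonal).

R is symmetric with unit diagonal. Assembling:

R = [[1, 0.6315],
 [0.6315, 1]]


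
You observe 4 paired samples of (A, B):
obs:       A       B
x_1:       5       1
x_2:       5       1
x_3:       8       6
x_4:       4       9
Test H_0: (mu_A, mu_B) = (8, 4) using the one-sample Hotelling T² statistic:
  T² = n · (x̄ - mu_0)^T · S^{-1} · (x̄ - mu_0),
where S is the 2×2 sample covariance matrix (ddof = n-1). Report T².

Step 1 — sample mean vector:
  mean(A) = (5 + 5 + 8 + 4) / 4 = 22/4 = 5.5
  mean(B) = (1 + 1 + 6 + 9) / 4 = 17/4 = 4.25
  x̄ = (5.5, 4.25),  deviation x̄ - mu_0 = (5.5, 4.25) - (8, 4) = (-2.5, 0.25).

Step 2 — sample covariance matrix, S[i,j] = (1/(n-1)) · Σ_k (x_{k,i} - mean_i) · (x_{k,j} - mean_j), divisor n-1 = 3:
  S[A,A] = ((-0.5)·(-0.5) + (-0.5)·(-0.5) + (2.5)·(2.5) + (-1.5)·(-1.5)) / 3 = 9/3 = 3
  S[A,B] = ((-0.5)·(-3.25) + (-0.5)·(-3.25) + (2.5)·(1.75) + (-1.5)·(4.75)) / 3 = 0.5/3 = 0.1667
  S[B,B] = ((-3.25)·(-3.25) + (-3.25)·(-3.25) + (1.75)·(1.75) + (4.75)·(4.75)) / 3 = 46.75/3 = 15.5833
  S = [[3, 0.1667],
 [0.1667, 15.5833]].

Step 3 — invert S. det(S) = 3·15.5833 - (0.1667)² = 46.7222.
  S^{-1} = (1/det) · [[d, -b], [-b, a]] = [[0.3335, -0.0036],
 [-0.0036, 0.0642]].

Step 4 — quadratic form (x̄ - mu_0)^T · S^{-1} · (x̄ - mu_0):
  S^{-1} · (x̄ - mu_0) = (-0.8347, 0.025),
  (x̄ - mu_0)^T · [...] = (-2.5)·(-0.8347) + (0.25)·(0.025) = 2.093.

Step 5 — scale by n: T² = 4 · 2.093 = 8.3722.

T² ≈ 8.3722


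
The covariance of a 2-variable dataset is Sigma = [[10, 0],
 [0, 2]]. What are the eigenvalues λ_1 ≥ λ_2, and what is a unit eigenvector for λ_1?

Step 1 — characteristic polynomial of 2×2 Sigma:
  det(Sigma - λI) = λ² - trace · λ + det = 0.
  trace = 10 + 2 = 12, det = 10·2 - (0)² = 20.
Step 2 — discriminant:
  Δ = trace² - 4·det = 144 - 80 = 64.
Step 3 — eigenvalues:
  λ = (trace ± √Δ)/2 = (12 ± 8)/2,
  λ_1 = 10,  λ_2 = 2.

Step 4 — unit eigenvector for λ_1: Sigma is diagonal, so its eigenvectors are the coordinate axes. λ_1 = 10 is the diagonal entry on the first coordinate axis, hence
  v_1 = (1, 0) (||v_1|| = 1).

λ_1 = 10,  λ_2 = 2;  v_1 ≈ (1, 0)


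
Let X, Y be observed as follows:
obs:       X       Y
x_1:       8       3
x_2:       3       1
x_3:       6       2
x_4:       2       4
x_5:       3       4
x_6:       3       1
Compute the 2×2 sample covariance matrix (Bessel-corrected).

Step 1 — column means:
  mean(X) = (8 + 3 + 6 + 2 + 3 + 3) / 6 = 25/6 = 4.1667
  mean(Y) = (3 + 1 + 2 + 4 + 4 + 1) / 6 = 15/6 = 2.5

Step 2 — sample covariance S[i,j] = (1/(n-1)) · Σ_k (x_{k,i} - mean_i) · (x_{k,j} - mean_j), with n-1 = 5.
  S[X,X] = ((3.8333)·(3.8333) + (-1.1667)·(-1.1667) + (1.8333)·(1.8333) + (-2.1667)·(-2.1667) + (-1.1667)·(-1.1667) + (-1.1667)·(-1.1667)) / 5 = 26.8333/5 = 5.3667
  S[X,Y] = ((3.8333)·(0.5) + (-1.1667)·(-1.5) + (1.8333)·(-0.5) + (-2.1667)·(1.5) + (-1.1667)·(1.5) + (-1.1667)·(-1.5)) / 5 = -0.5/5 = -0.1
  S[Y,Y] = ((0.5)·(0.5) + (-1.5)·(-1.5) + (-0.5)·(-0.5) + (1.5)·(1.5) + (1.5)·(1.5) + (-1.5)·(-1.5)) / 5 = 9.5/5 = 1.9

S is symmetric (S[j,i] = S[i,j]). Assembling:

S = [[5.3667, -0.1],
 [-0.1, 1.9]]


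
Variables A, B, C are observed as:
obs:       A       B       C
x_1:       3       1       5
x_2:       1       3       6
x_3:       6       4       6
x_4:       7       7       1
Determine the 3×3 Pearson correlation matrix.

Step 1 — column means:
  mean(A) = (3 + 1 + 6 + 7) / 4 = 17/4 = 4.25
  mean(B) = (1 + 3 + 4 + 7) / 4 = 15/4 = 3.75
  mean(C) = (5 + 6 + 6 + 1) / 4 = 18/4 = 4.5

Step 2 — sample variances and covariances s[i,j] = (1/(n-1)) · Σ_k (x_{k,i} - mean_i) · (x_{k,j} - mean_j), with n-1 = 3:
  s[A,A] = ((-1.25)·(-1.25) + (-3.25)·(-3.25) + (1.75)·(1.75) + (2.75)·(2.75)) / 3 = 22.75/3 = 7.5833
  s[A,B] = ((-1.25)·(-2.75) + (-3.25)·(-0.75) + (1.75)·(0.25) + (2.75)·(3.25)) / 3 = 15.25/3 = 5.0833
  s[A,C] = ((-1.25)·(0.5) + (-3.25)·(1.5) + (1.75)·(1.5) + (2.75)·(-3.5)) / 3 = -12.5/3 = -4.1667
  s[B,B] = ((-2.75)·(-2.75) + (-0.75)·(-0.75) + (0.25)·(0.25) + (3.25)·(3.25)) / 3 = 18.75/3 = 6.25
  s[B,C] = ((-2.75)·(0.5) + (-0.75)·(1.5) + (0.25)·(1.5) + (3.25)·(-3.5)) / 3 = -13.5/3 = -4.5
  s[C,C] = ((0.5)·(0.5) + (1.5)·(1.5) + (1.5)·(1.5) + (-3.5)·(-3.5)) / 3 = 17/3 = 5.6667
  Sample standard deviations s_i = √(s[i,i]):
  s(A) = √(7.5833) = 2.7538
  s(B) = √(6.25) = 2.5
  s(C) = √(5.6667) = 2.3805

Step 3 — r_{ij} = s_{ij} / (s_i · s_j):
  r[A,A] = 1 (diagonal).
  r[A,B] = 5.0833 / (2.7538 · 2.5) = 5.0833 / 6.8845 = 0.7384
  r[A,C] = -4.1667 / (2.7538 · 2.3805) = -4.1667 / 6.5553 = -0.6356
  r[B,B] = 1 (diagonal).
  r[B,C] = -4.5 / (2.5 · 2.3805) = -4.5 / 5.9512 = -0.7562
  r[C,C] = 1 (diagonal).

R is symmetric with unit diagonal. Assembling:

R = [[1, 0.7384, -0.6356],
 [0.7384, 1, -0.7562],
 [-0.6356, -0.7562, 1]]


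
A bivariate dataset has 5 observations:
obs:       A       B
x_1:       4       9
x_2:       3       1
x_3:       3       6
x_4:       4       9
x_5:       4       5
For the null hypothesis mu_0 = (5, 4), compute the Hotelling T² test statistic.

Step 1 — sample mean vector:
  mean(A) = (4 + 3 + 3 + 4 + 4) / 5 = 18/5 = 3.6
  mean(B) = (9 + 1 + 6 + 9 + 5) / 5 = 30/5 = 6
  x̄ = (3.6, 6),  deviation x̄ - mu_0 = (3.6, 6) - (5, 4) = (-1.4, 2).

Step 2 — sample covariance matrix, S[i,j] = (1/(n-1)) · Σ_k (x_{k,i} - mean_i) · (x_{k,j} - mean_j), divisor n-1 = 4:
  S[A,A] = ((0.4)·(0.4) + (-0.6)·(-0.6) + (-0.6)·(-0.6) + (0.4)·(0.4) + (0.4)·(0.4)) / 4 = 1.2/4 = 0.3
  S[A,B] = ((0.4)·(3) + (-0.6)·(-5) + (-0.6)·(0) + (0.4)·(3) + (0.4)·(-1)) / 4 = 5/4 = 1.25
  S[B,B] = ((3)·(3) + (-5)·(-5) + (0)·(0) + (3)·(3) + (-1)·(-1)) / 4 = 44/4 = 11
  S = [[0.3, 1.25],
 [1.25, 11]].

Step 3 — invert S. det(S) = 0.3·11 - (1.25)² = 1.7375.
  S^{-1} = (1/det) · [[d, -b], [-b, a]] = [[6.3309, -0.7194],
 [-0.7194, 0.1727]].

Step 4 — quadratic form (x̄ - mu_0)^T · S^{-1} · (x̄ - mu_0):
  S^{-1} · (x̄ - mu_0) = (-10.3022, 1.3525),
  (x̄ - mu_0)^T · [...] = (-1.4)·(-10.3022) + (2)·(1.3525) = 17.1281.

Step 5 — scale by n: T² = 5 · 17.1281 = 85.6403.

T² ≈ 85.6403


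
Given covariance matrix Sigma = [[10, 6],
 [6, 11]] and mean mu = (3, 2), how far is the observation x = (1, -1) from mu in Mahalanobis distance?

Step 1 — centre the observation: (x - mu) = (-2, -3).

Step 2 — invert Sigma. det(Sigma) = 10·11 - (6)² = 74.
  Sigma^{-1} = (1/det) · [[d, -b], [-b, a]] = [[0.1486, -0.0811],
 [-0.0811, 0.1351]].

Step 3 — form the quadratic (x - mu)^T · Sigma^{-1} · (x - mu):
  Sigma^{-1} · (x - mu) = (-0.0541, -0.2432).
  (x - mu)^T · [Sigma^{-1} · (x - mu)] = (-2)·(-0.0541) + (-3)·(-0.2432) = 0.8378.

Step 4 — take square root: d = √(0.8378) ≈ 0.9153.

d(x, mu) = √(0.8378) ≈ 0.9153


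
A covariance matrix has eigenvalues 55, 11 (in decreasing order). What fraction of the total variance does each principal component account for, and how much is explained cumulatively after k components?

Step 1 — total variance = trace(Sigma) = Σ λ_i = 55 + 11 = 66.

Step 2 — fraction explained by component i = λ_i / Σ λ:
  PC1: 55/66 = 0.8333
  PC2: 11/66 = 0.1667

Step 3 — cumulative fraction after k components = (λ_1 + ... + λ_k) / Σ λ:
  k = 1: 55/66 = 0.8333
  k = 2: (55 + 11)/66 = 66/66 = 1

Summary (fraction, with percent):

explained: PC1 0.8333 (83.33%), PC2 0.1667 (16.67%);  cumulative: 0.8333, 1


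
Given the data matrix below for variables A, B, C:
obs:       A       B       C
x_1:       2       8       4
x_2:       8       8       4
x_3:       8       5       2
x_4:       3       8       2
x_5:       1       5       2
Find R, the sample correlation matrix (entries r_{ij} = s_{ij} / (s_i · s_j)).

Step 1 — column means:
  mean(A) = (2 + 8 + 8 + 3 + 1) / 5 = 22/5 = 4.4
  mean(B) = (8 + 8 + 5 + 8 + 5) / 5 = 34/5 = 6.8
  mean(C) = (4 + 4 + 2 + 2 + 2) / 5 = 14/5 = 2.8

Step 2 — sample variances and covariances s[i,j] = (1/(n-1)) · Σ_k (x_{k,i} - mean_i) · (x_{k,j} - mean_j), with n-1 = 4:
  s[A,A] = ((-2.4)·(-2.4) + (3.6)·(3.6) + (3.6)·(3.6) + (-1.4)·(-1.4) + (-3.4)·(-3.4)) / 4 = 45.2/4 = 11.3
  s[A,B] = ((-2.4)·(1.2) + (3.6)·(1.2) + (3.6)·(-1.8) + (-1.4)·(1.2) + (-3.4)·(-1.8)) / 4 = -0.6/4 = -0.15
  s[A,C] = ((-2.4)·(1.2) + (3.6)·(1.2) + (3.6)·(-0.8) + (-1.4)·(-0.8) + (-3.4)·(-0.8)) / 4 = 2.4/4 = 0.6
  s[B,B] = ((1.2)·(1.2) + (1.2)·(1.2) + (-1.8)·(-1.8) + (1.2)·(1.2) + (-1.8)·(-1.8)) / 4 = 10.8/4 = 2.7
  s[B,C] = ((1.2)·(1.2) + (1.2)·(1.2) + (-1.8)·(-0.8) + (1.2)·(-0.8) + (-1.8)·(-0.8)) / 4 = 4.8/4 = 1.2
  s[C,C] = ((1.2)·(1.2) + (1.2)·(1.2) + (-0.8)·(-0.8) + (-0.8)·(-0.8) + (-0.8)·(-0.8)) / 4 = 4.8/4 = 1.2
  Sample standard deviations s_i = √(s[i,i]):
  s(A) = √(11.3) = 3.3615
  s(B) = √(2.7) = 1.6432
  s(C) = √(1.2) = 1.0954

Step 3 — r_{ij} = s_{ij} / (s_i · s_j):
  r[A,A] = 1 (diagonal).
  r[A,B] = -0.15 / (3.3615 · 1.6432) = -0.15 / 5.5236 = -0.0272
  r[A,C] = 0.6 / (3.3615 · 1.0954) = 0.6 / 3.6824 = 0.1629
  r[B,B] = 1 (diagonal).
  r[B,C] = 1.2 / (1.6432 · 1.0954) = 1.2 / 1.8 = 0.6667
  r[C,C] = 1 (diagonal).

R is symmetric with unit diagonal. Assembling:

R = [[1, -0.0272, 0.1629],
 [-0.0272, 1, 0.6667],
 [0.1629, 0.6667, 1]]


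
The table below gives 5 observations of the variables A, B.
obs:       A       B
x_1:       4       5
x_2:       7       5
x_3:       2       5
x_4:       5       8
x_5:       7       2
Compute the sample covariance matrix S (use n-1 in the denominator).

Step 1 — column means:
  mean(A) = (4 + 7 + 2 + 5 + 7) / 5 = 25/5 = 5
  mean(B) = (5 + 5 + 5 + 8 + 2) / 5 = 25/5 = 5

Step 2 — sample covariance S[i,j] = (1/(n-1)) · Σ_k (x_{k,i} - mean_i) · (x_{k,j} - mean_j), with n-1 = 4.
  S[A,A] = ((-1)·(-1) + (2)·(2) + (-3)·(-3) + (0)·(0) + (2)·(2)) / 4 = 18/4 = 4.5
  S[A,B] = ((-1)·(0) + (2)·(0) + (-3)·(0) + (0)·(3) + (2)·(-3)) / 4 = -6/4 = -1.5
  S[B,B] = ((0)·(0) + (0)·(0) + (0)·(0) + (3)·(3) + (-3)·(-3)) / 4 = 18/4 = 4.5

S is symmetric (S[j,i] = S[i,j]). Assembling:

S = [[4.5, -1.5],
 [-1.5, 4.5]]


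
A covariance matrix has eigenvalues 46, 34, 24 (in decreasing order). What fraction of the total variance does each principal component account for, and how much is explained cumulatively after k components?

Step 1 — total variance = trace(Sigma) = Σ λ_i = 46 + 34 + 24 = 104.

Step 2 — fraction explained by component i = λ_i / Σ λ:
  PC1: 46/104 = 0.4423
  PC2: 34/104 = 0.3269
  PC3: 24/104 = 0.2308

Step 3 — cumulative fraction after k components = (λ_1 + ... + λ_k) / Σ λ:
  k = 1: 46/104 = 0.4423
  k = 2: (46 + 34)/104 = 80/104 = 0.7692
  k = 3: (46 + 34 + 24)/104 = 104/104 = 1

Summary (fraction, with percent):

explained: PC1 0.4423 (44.23%), PC2 0.3269 (32.69%), PC3 0.2308 (23.08%);  cumulative: 0.4423, 0.7692, 1


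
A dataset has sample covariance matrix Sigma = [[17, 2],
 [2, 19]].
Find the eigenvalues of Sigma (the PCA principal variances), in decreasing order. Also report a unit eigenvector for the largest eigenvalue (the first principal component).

Step 1 — characteristic polynomial of 2×2 Sigma:
  det(Sigma - λI) = λ² - trace · λ + det = 0.
  trace = 17 + 19 = 36, det = 17·19 - (2)² = 319.
Step 2 — discriminant:
  Δ = trace² - 4·det = 1296 - 1276 = 20.
Step 3 — eigenvalues:
  λ = (trace ± √Δ)/2 = (36 ± 4.4721)/2,
  λ_1 = 20.2361,  λ_2 = 15.7639.

Step 4 — unit eigenvector for λ_1: solve (Sigma - λ_1 I)v = 0. First row:
  (17 - 20.2361)·v_x + (2)·v_y = 0, i.e. (-3.2361)·v_x + (2)·v_y = 0,
  so v ∝ (b, λ_1 - a) = (2, 3.2361) = u.
  ||u|| = √((2)² + (3.2361)²) = √(14.4721) ≈ 3.8042,
  v_1 = u/||u|| ≈ (0.5257, 0.8507) (||v_1|| = 1).

λ_1 = 20.2361,  λ_2 = 15.7639;  v_1 ≈ (0.5257, 0.8507)


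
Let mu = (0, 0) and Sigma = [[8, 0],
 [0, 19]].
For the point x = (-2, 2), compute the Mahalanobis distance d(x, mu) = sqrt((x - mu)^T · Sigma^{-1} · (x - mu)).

Step 1 — centre the observation: (x - mu) = (-2, 2).

Step 2 — invert Sigma. det(Sigma) = 8·19 - (0)² = 152.
  Sigma^{-1} = (1/det) · [[d, -b], [-b, a]] = [[0.125, 0],
 [0, 0.0526]].

Step 3 — form the quadratic (x - mu)^T · Sigma^{-1} · (x - mu):
  Sigma^{-1} · (x - mu) = (-0.25, 0.1053).
  (x - mu)^T · [Sigma^{-1} · (x - mu)] = (-2)·(-0.25) + (2)·(0.1053) = 0.7105.

Step 4 — take square root: d = √(0.7105) ≈ 0.8429.

d(x, mu) = √(0.7105) ≈ 0.8429


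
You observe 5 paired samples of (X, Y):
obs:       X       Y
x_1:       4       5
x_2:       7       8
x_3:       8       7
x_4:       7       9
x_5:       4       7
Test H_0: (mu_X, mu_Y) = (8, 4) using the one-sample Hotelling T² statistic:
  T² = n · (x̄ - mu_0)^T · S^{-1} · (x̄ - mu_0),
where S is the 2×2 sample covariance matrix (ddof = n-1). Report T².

Step 1 — sample mean vector:
  mean(X) = (4 + 7 + 8 + 7 + 4) / 5 = 30/5 = 6
  mean(Y) = (5 + 8 + 7 + 9 + 7) / 5 = 36/5 = 7.2
  x̄ = (6, 7.2),  deviation x̄ - mu_0 = (6, 7.2) - (8, 4) = (-2, 3.2).

Step 2 — sample covariance matrix, S[i,j] = (1/(n-1)) · Σ_k (x_{k,i} - mean_i) · (x_{k,j} - mean_j), divisor n-1 = 4:
  S[X,X] = ((-2)·(-2) + (1)·(1) + (2)·(2) + (1)·(1) + (-2)·(-2)) / 4 = 14/4 = 3.5
  S[X,Y] = ((-2)·(-2.2) + (1)·(0.8) + (2)·(-0.2) + (1)·(1.8) + (-2)·(-0.2)) / 4 = 7/4 = 1.75
  S[Y,Y] = ((-2.2)·(-2.2) + (0.8)·(0.8) + (-0.2)·(-0.2) + (1.8)·(1.8) + (-0.2)·(-0.2)) / 4 = 8.8/4 = 2.2
  S = [[3.5, 1.75],
 [1.75, 2.2]].

Step 3 — invert S. det(S) = 3.5·2.2 - (1.75)² = 4.6375.
  S^{-1} = (1/det) · [[d, -b], [-b, a]] = [[0.4744, -0.3774],
 [-0.3774, 0.7547]].

Step 4 — quadratic form (x̄ - mu_0)^T · S^{-1} · (x̄ - mu_0):
  S^{-1} · (x̄ - mu_0) = (-2.1563, 3.1698),
  (x̄ - mu_0)^T · [...] = (-2)·(-2.1563) + (3.2)·(3.1698) = 14.4561.

Step 5 — scale by n: T² = 5 · 14.4561 = 72.2803.

T² ≈ 72.2803


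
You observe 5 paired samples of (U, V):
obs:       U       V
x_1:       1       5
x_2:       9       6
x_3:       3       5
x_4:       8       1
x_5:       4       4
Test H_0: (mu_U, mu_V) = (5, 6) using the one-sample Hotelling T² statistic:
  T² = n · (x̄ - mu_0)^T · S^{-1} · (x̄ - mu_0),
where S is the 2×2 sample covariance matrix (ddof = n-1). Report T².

Step 1 — sample mean vector:
  mean(U) = (1 + 9 + 3 + 8 + 4) / 5 = 25/5 = 5
  mean(V) = (5 + 6 + 5 + 1 + 4) / 5 = 21/5 = 4.2
  x̄ = (5, 4.2),  deviation x̄ - mu_0 = (5, 4.2) - (5, 6) = (0, -1.8).

Step 2 — sample covariance matrix, S[i,j] = (1/(n-1)) · Σ_k (x_{k,i} - mean_i) · (x_{k,j} - mean_j), divisor n-1 = 4:
  S[U,U] = ((-4)·(-4) + (4)·(4) + (-2)·(-2) + (3)·(3) + (-1)·(-1)) / 4 = 46/4 = 11.5
  S[U,V] = ((-4)·(0.8) + (4)·(1.8) + (-2)·(0.8) + (3)·(-3.2) + (-1)·(-0.2)) / 4 = -7/4 = -1.75
  S[V,V] = ((0.8)·(0.8) + (1.8)·(1.8) + (0.8)·(0.8) + (-3.2)·(-3.2) + (-0.2)·(-0.2)) / 4 = 14.8/4 = 3.7
  S = [[11.5, -1.75],
 [-1.75, 3.7]].

Step 3 — invert S. det(S) = 11.5·3.7 - (-1.75)² = 39.4875.
  S^{-1} = (1/det) · [[d, -b], [-b, a]] = [[0.0937, 0.0443],
 [0.0443, 0.2912]].

Step 4 — quadratic form (x̄ - mu_0)^T · S^{-1} · (x̄ - mu_0):
  S^{-1} · (x̄ - mu_0) = (-0.0798, -0.5242),
  (x̄ - mu_0)^T · [...] = (0)·(-0.0798) + (-1.8)·(-0.5242) = 0.9436.

Step 5 — scale by n: T² = 5 · 0.9436 = 4.7179.

T² ≈ 4.7179


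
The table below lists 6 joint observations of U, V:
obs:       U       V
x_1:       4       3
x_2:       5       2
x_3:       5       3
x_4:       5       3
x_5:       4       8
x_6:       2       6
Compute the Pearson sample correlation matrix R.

Step 1 — column means:
  mean(U) = (4 + 5 + 5 + 5 + 4 + 2) / 6 = 25/6 = 4.1667
  mean(V) = (3 + 2 + 3 + 3 + 8 + 6) / 6 = 25/6 = 4.1667

Step 2 — sample variances and covariances s[i,j] = (1/(n-1)) · Σ_k (x_{k,i} - mean_i) · (x_{k,j} - mean_j), with n-1 = 5:
  s[U,U] = ((-0.1667)·(-0.1667) + (0.8333)·(0.8333) + (0.8333)·(0.8333) + (0.8333)·(0.8333) + (-0.1667)·(-0.1667) + (-2.1667)·(-2.1667)) / 5 = 6.8333/5 = 1.3667
  s[U,V] = ((-0.1667)·(-1.1667) + (0.8333)·(-2.1667) + (0.8333)·(-1.1667) + (0.8333)·(-1.1667) + (-0.1667)·(3.8333) + (-2.1667)·(1.8333)) / 5 = -8.1667/5 = -1.6333
  s[V,V] = ((-1.1667)·(-1.1667) + (-2.1667)·(-2.1667) + (-1.1667)·(-1.1667) + (-1.1667)·(-1.1667) + (3.8333)·(3.8333) + (1.8333)·(1.8333)) / 5 = 26.8333/5 = 5.3667
  Sample standard deviations s_i = √(s[i,i]):
  s(U) = √(1.3667) = 1.169
  s(V) = √(5.3667) = 2.3166

Step 3 — r_{ij} = s_{ij} / (s_i · s_j):
  r[U,U] = 1 (diagonal).
  r[U,V] = -1.6333 / (1.169 · 2.3166) = -1.6333 / 2.7082 = -0.6031
  r[V,V] = 1 (diagonal).

R is symmetric with unit diagonal. Assembling:

R = [[1, -0.6031],
 [-0.6031, 1]]


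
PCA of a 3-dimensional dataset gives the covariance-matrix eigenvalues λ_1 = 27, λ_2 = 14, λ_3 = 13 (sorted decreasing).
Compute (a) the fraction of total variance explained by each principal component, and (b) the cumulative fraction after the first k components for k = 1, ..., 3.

Step 1 — total variance = trace(Sigma) = Σ λ_i = 27 + 14 + 13 = 54.

Step 2 — fraction explained by component i = λ_i / Σ λ:
  PC1: 27/54 = 0.5
  PC2: 14/54 = 0.2593
  PC3: 13/54 = 0.2407

Step 3 — cumulative fraction after k components = (λ_1 + ... + λ_k) / Σ λ:
  k = 1: 27/54 = 0.5
  k = 2: (27 + 14)/54 = 41/54 = 0.7593
  k = 3: (27 + 14 + 13)/54 = 54/54 = 1

Summary (fraction, with percent):

explained: PC1 0.5 (50%), PC2 0.2593 (25.93%), PC3 0.2407 (24.07%);  cumulative: 0.5, 0.7593, 1


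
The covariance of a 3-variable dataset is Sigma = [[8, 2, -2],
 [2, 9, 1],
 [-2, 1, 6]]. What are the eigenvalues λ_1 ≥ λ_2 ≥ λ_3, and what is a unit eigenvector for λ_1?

Step 1 — characteristic polynomial p(λ) = det(λI - Sigma) = λ³ - tr·λ² + c_1·λ - det, where tr = trace, c_1 = sum of the principal 2×2 minors, det = det(Sigma):
  tr = 8 + 9 + 6 = 23,
  c_1 = (8·9 - (2)²) + (8·6 - (-2)²) + (9·6 - (1)²) = 68 + 44 + 53 = 165,
  det = 8·(9·6 - (1)²) - (2)·((2)·6 - (1)·(-2)) + (-2)·((2)·(1) - 9·(-2)) = 8·(53) - (2)·(14) + (-2)·(20) = 356.
  So p(λ) = λ³ - 23λ² + 165λ - 356.
Step 2 — look for an integer root (rational root theorem: any rational root is an integer divisor of 356). Testing λ = 4:
  p(4) = 64 - 368 + 660 - 356 = 0  ✓
  Dividing out (λ - 4): p(λ) = (λ - 4)(λ² - 19λ + 89).
Step 3 — remaining eigenvalues from the quadratic λ² - 19λ + 89 = 0:
  Δ = 19² - 4·89 = 361 - 356 = 5,  λ = (19 ± √5)/2 = (19 ± 2.2361)/2 ≈ 10.618 or 8.382.
  Sorted: λ_1 = 10.618,  λ_2 = 8.382,  λ_3 = 4  (check: sum = 23 = tr ✓).

Step 4 — unit eigenvector for λ_1 ≈ 10.618: v spans the null space of (Sigma - λ_1 I), whose rows are
  r_1 = (-2.618, 2, -2),  r_2 = (2, -1.618, 1),  r_3 = (-2, 1, -4.618).
  v is orthogonal to every row, so take v ∝ r_1 × r_2 = ((2)·(1) - (-2)·(-1.618), (-2)·(2) - (-2.618)·(1), (-2.618)·(-1.618) - (2)·(2)) ≈ (-1.2361, -1.382, 0.2361).
  Rescale (multiply by -1 so the first nonzero entry is positive): u = (1.2361, 1.382, -0.2361).
  ||u|| = √((1.2361)² + (1.382)² + (-0.2361)²) = √(3.4934) ≈ 1.8691,  v_1 = u/||u|| ≈ (0.6613, 0.7394, -0.1263) (||v_1|| = 1).

λ_1 = 10.618,  λ_2 = 8.382,  λ_3 = 4;  v_1 ≈ (0.6613, 0.7394, -0.1263)


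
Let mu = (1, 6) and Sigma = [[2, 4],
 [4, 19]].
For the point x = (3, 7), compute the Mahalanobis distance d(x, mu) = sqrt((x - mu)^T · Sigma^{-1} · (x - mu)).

Step 1 — centre the observation: (x - mu) = (2, 1).

Step 2 — invert Sigma. det(Sigma) = 2·19 - (4)² = 22.
  Sigma^{-1} = (1/det) · [[d, -b], [-b, a]] = [[0.8636, -0.1818],
 [-0.1818, 0.0909]].

Step 3 — form the quadratic (x - mu)^T · Sigma^{-1} · (x - mu):
  Sigma^{-1} · (x - mu) = (1.5455, -0.2727).
  (x - mu)^T · [Sigma^{-1} · (x - mu)] = (2)·(1.5455) + (1)·(-0.2727) = 2.8182.

Step 4 — take square root: d = √(2.8182) ≈ 1.6787.

d(x, mu) = √(2.8182) ≈ 1.6787


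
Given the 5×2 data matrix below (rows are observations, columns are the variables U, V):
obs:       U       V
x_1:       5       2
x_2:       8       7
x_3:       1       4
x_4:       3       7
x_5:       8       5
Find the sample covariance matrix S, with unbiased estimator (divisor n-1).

Step 1 — column means:
  mean(U) = (5 + 8 + 1 + 3 + 8) / 5 = 25/5 = 5
  mean(V) = (2 + 7 + 4 + 7 + 5) / 5 = 25/5 = 5

Step 2 — sample covariance S[i,j] = (1/(n-1)) · Σ_k (x_{k,i} - mean_i) · (x_{k,j} - mean_j), with n-1 = 4.
  S[U,U] = ((0)·(0) + (3)·(3) + (-4)·(-4) + (-2)·(-2) + (3)·(3)) / 4 = 38/4 = 9.5
  S[U,V] = ((0)·(-3) + (3)·(2) + (-4)·(-1) + (-2)·(2) + (3)·(0)) / 4 = 6/4 = 1.5
  S[V,V] = ((-3)·(-3) + (2)·(2) + (-1)·(-1) + (2)·(2) + (0)·(0)) / 4 = 18/4 = 4.5

S is symmetric (S[j,i] = S[i,j]). Assembling:

S = [[9.5, 1.5],
 [1.5, 4.5]]


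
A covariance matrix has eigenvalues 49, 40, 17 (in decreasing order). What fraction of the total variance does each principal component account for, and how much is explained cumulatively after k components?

Step 1 — total variance = trace(Sigma) = Σ λ_i = 49 + 40 + 17 = 106.

Step 2 — fraction explained by component i = λ_i / Σ λ:
  PC1: 49/106 = 0.4623
  PC2: 40/106 = 0.3774
  PC3: 17/106 = 0.1604

Step 3 — cumulative fraction after k components = (λ_1 + ... + λ_k) / Σ λ:
  k = 1: 49/106 = 0.4623
  k = 2: (49 + 40)/106 = 89/106 = 0.8396
  k = 3: (49 + 40 + 17)/106 = 106/106 = 1

Summary (fraction, with percent):

explained: PC1 0.4623 (46.23%), PC2 0.3774 (37.74%), PC3 0.1604 (16.04%);  cumulative: 0.4623, 0.8396, 1


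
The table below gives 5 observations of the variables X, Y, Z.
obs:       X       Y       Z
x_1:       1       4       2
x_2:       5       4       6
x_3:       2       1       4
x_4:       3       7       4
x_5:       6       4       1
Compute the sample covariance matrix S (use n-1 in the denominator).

Step 1 — column means:
  mean(X) = (1 + 5 + 2 + 3 + 6) / 5 = 17/5 = 3.4
  mean(Y) = (4 + 4 + 1 + 7 + 4) / 5 = 20/5 = 4
  mean(Z) = (2 + 6 + 4 + 4 + 1) / 5 = 17/5 = 3.4

Step 2 — sample covariance S[i,j] = (1/(n-1)) · Σ_k (x_{k,i} - mean_i) · (x_{k,j} - mean_j), with n-1 = 4.
  S[X,X] = ((-2.4)·(-2.4) + (1.6)·(1.6) + (-1.4)·(-1.4) + (-0.4)·(-0.4) + (2.6)·(2.6)) / 4 = 17.2/4 = 4.3
  S[X,Y] = ((-2.4)·(0) + (1.6)·(0) + (-1.4)·(-3) + (-0.4)·(3) + (2.6)·(0)) / 4 = 3/4 = 0.75
  S[X,Z] = ((-2.4)·(-1.4) + (1.6)·(2.6) + (-1.4)·(0.6) + (-0.4)·(0.6) + (2.6)·(-2.4)) / 4 = 0.2/4 = 0.05
  S[Y,Y] = ((0)·(0) + (0)·(0) + (-3)·(-3) + (3)·(3) + (0)·(0)) / 4 = 18/4 = 4.5
  S[Y,Z] = ((0)·(-1.4) + (0)·(2.6) + (-3)·(0.6) + (3)·(0.6) + (0)·(-2.4)) / 4 = 0/4 = 0
  S[Z,Z] = ((-1.4)·(-1.4) + (2.6)·(2.6) + (0.6)·(0.6) + (0.6)·(0.6) + (-2.4)·(-2.4)) / 4 = 15.2/4 = 3.8

S is symmetric (S[j,i] = S[i,j]). Assembling:

S = [[4.3, 0.75, 0.05],
 [0.75, 4.5, 0],
 [0.05, 0, 3.8]]


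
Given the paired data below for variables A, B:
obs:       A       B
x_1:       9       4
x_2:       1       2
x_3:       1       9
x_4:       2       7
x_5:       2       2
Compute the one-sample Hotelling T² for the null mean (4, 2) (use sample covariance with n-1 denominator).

Step 1 — sample mean vector:
  mean(A) = (9 + 1 + 1 + 2 + 2) / 5 = 15/5 = 3
  mean(B) = (4 + 2 + 9 + 7 + 2) / 5 = 24/5 = 4.8
  x̄ = (3, 4.8),  deviation x̄ - mu_0 = (3, 4.8) - (4, 2) = (-1, 2.8).

Step 2 — sample covariance matrix, S[i,j] = (1/(n-1)) · Σ_k (x_{k,i} - mean_i) · (x_{k,j} - mean_j), divisor n-1 = 4:
  S[A,A] = ((6)·(6) + (-2)·(-2) + (-2)·(-2) + (-1)·(-1) + (-1)·(-1)) / 4 = 46/4 = 11.5
  S[A,B] = ((6)·(-0.8) + (-2)·(-2.8) + (-2)·(4.2) + (-1)·(2.2) + (-1)·(-2.8)) / 4 = -7/4 = -1.75
  S[B,B] = ((-0.8)·(-0.8) + (-2.8)·(-2.8) + (4.2)·(4.2) + (2.2)·(2.2) + (-2.8)·(-2.8)) / 4 = 38.8/4 = 9.7
  S = [[11.5, -1.75],
 [-1.75, 9.7]].

Step 3 — invert S. det(S) = 11.5·9.7 - (-1.75)² = 108.4875.
  S^{-1} = (1/det) · [[d, -b], [-b, a]] = [[0.0894, 0.0161],
 [0.0161, 0.106]].

Step 4 — quadratic form (x̄ - mu_0)^T · S^{-1} · (x̄ - mu_0):
  S^{-1} · (x̄ - mu_0) = (-0.0442, 0.2807),
  (x̄ - mu_0)^T · [...] = (-1)·(-0.0442) + (2.8)·(0.2807) = 0.8301.

Step 5 — scale by n: T² = 5 · 0.8301 = 4.1507.

T² ≈ 4.1507


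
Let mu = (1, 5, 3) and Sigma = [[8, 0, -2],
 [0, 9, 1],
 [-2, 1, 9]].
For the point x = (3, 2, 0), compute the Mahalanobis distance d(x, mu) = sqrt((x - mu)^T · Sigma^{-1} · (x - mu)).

Step 1 — centre the observation: (x - mu) = (2, -3, -3).

Step 2 — invert Sigma (cofactor / det for 3×3, or solve directly):
  Sigma^{-1} = [[0.1325, -0.0033, 0.0298],
 [-0.0033, 0.1126, -0.0132],
 [0.0298, -0.0132, 0.1192]].

Step 3 — form the quadratic (x - mu)^T · Sigma^{-1} · (x - mu):
  Sigma^{-1} · (x - mu) = (0.1854, -0.3046, -0.2583).
  (x - mu)^T · [Sigma^{-1} · (x - mu)] = (2)·(0.1854) + (-3)·(-0.3046) + (-3)·(-0.2583) = 2.0596.

Step 4 — take square root: d = √(2.0596) ≈ 1.4351.

d(x, mu) = √(2.0596) ≈ 1.4351


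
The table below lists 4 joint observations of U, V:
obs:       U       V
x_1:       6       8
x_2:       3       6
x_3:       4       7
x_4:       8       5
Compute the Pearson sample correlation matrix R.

Step 1 — column means:
  mean(U) = (6 + 3 + 4 + 8) / 4 = 21/4 = 5.25
  mean(V) = (8 + 6 + 7 + 5) / 4 = 26/4 = 6.5

Step 2 — sample variances and covariances s[i,j] = (1/(n-1)) · Σ_k (x_{k,i} - mean_i) · (x_{k,j} - mean_j), with n-1 = 3:
  s[U,U] = ((0.75)·(0.75) + (-2.25)·(-2.25) + (-1.25)·(-1.25) + (2.75)·(2.75)) / 3 = 14.75/3 = 4.9167
  s[U,V] = ((0.75)·(1.5) + (-2.25)·(-0.5) + (-1.25)·(0.5) + (2.75)·(-1.5)) / 3 = -2.5/3 = -0.8333
  s[V,V] = ((1.5)·(1.5) + (-0.5)·(-0.5) + (0.5)·(0.5) + (-1.5)·(-1.5)) / 3 = 5/3 = 1.6667
  Sample standard deviations s_i = √(s[i,i]):
  s(U) = √(4.9167) = 2.2174
  s(V) = √(1.6667) = 1.291

Step 3 — r_{ij} = s_{ij} / (s_i · s_j):
  r[U,U] = 1 (diagonal).
  r[U,V] = -0.8333 / (2.2174 · 1.291) = -0.8333 / 2.8626 = -0.2911
  r[V,V] = 1 (diagonal).

R is symmetric with unit diagonal. Assembling:

R = [[1, -0.2911],
 [-0.2911, 1]]


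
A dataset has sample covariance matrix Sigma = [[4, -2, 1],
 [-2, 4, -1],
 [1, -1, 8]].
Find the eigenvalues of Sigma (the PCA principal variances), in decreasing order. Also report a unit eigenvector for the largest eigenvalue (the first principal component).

Step 1 — characteristic polynomial p(λ) = det(λI - Sigma) = λ³ - tr·λ² + c_1·λ - det, where tr = trace, c_1 = sum of the principal 2×2 minors, det = det(Sigma):
  tr = 4 + 4 + 8 = 16,
  c_1 = (4·4 - (-2)²) + (4·8 - (1)²) + (4·8 - (-1)²) = 12 + 31 + 31 = 74,
  det = 4·(4·8 - (-1)²) - (-2)·((-2)·8 - (-1)·(1)) + (1)·((-2)·(-1) - 4·(1)) = 4·(31) - (-2)·(-15) + (1)·(-2) = 92.
  So p(λ) = λ³ - 16λ² + 74λ - 92.
Step 2 — look for an integer root (rational root theorem: any rational root is an integer divisor of 92). Testing λ = 2:
  p(2) = 8 - 64 + 148 - 92 = 0  ✓
  Dividing out (λ - 2): p(λ) = (λ - 2)(λ² - 14λ + 46).
Step 3 — remaining eigenvalues from the quadratic λ² - 14λ + 46 = 0:
  Δ = 14² - 4·46 = 196 - 184 = 12,  λ = (14 ± √12)/2 = (14 ± 3.4641)/2 ≈ 8.7321 or 5.2679.
  Sorted: λ_1 = 8.7321,  λ_2 = 5.2679,  λ_3 = 2  (check: sum = 16 = tr ✓).

Step 4 — unit eigenvector for λ_1 ≈ 8.7321: v spans the null space of (Sigma - λ_1 I), whose rows are
  r_1 = (-4.7321, -2, 1),  r_2 = (-2, -4.7321, -1),  r_3 = (1, -1, -0.7321).
  v is orthogonal to every row, so take v ∝ r_1 × r_2 = ((-2)·(-1) - (1)·(-4.7321), (1)·(-2) - (-4.7321)·(-1), (-4.7321)·(-4.7321) - (-2)·(-2)) ≈ (6.7321, -6.7321, 18.3923).
  Let u = (6.7321, -6.7321, 18.3923).
  ||u|| = √((6.7321)² + (-6.7321)² + (18.3923)²) = √(428.9179) ≈ 20.7103,  v_1 = u/||u|| ≈ (0.3251, -0.3251, 0.8881) (||v_1|| = 1).

λ_1 = 8.7321,  λ_2 = 5.2679,  λ_3 = 2;  v_1 ≈ (0.3251, -0.3251, 0.8881)


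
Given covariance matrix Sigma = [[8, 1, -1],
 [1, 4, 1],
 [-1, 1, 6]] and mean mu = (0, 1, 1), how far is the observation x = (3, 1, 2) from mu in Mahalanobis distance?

Step 1 — centre the observation: (x - mu) = (3, 0, 1).

Step 2 — invert Sigma (cofactor / det for 3×3, or solve directly):
  Sigma^{-1} = [[0.1337, -0.0407, 0.0291],
 [-0.0407, 0.2733, -0.0523],
 [0.0291, -0.0523, 0.1802]].

Step 3 — form the quadratic (x - mu)^T · Sigma^{-1} · (x - mu):
  Sigma^{-1} · (x - mu) = (0.4302, -0.1744, 0.2674).
  (x - mu)^T · [Sigma^{-1} · (x - mu)] = (3)·(0.4302) + (0)·(-0.1744) + (1)·(0.2674) = 1.5581.

Step 4 — take square root: d = √(1.5581) ≈ 1.2483.

d(x, mu) = √(1.5581) ≈ 1.2483


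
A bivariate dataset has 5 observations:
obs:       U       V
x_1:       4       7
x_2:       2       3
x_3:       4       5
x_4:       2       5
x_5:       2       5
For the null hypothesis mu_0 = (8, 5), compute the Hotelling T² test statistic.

Step 1 — sample mean vector:
  mean(U) = (4 + 2 + 4 + 2 + 2) / 5 = 14/5 = 2.8
  mean(V) = (7 + 3 + 5 + 5 + 5) / 5 = 25/5 = 5
  x̄ = (2.8, 5),  deviation x̄ - mu_0 = (2.8, 5) - (8, 5) = (-5.2, 0).

Step 2 — sample covariance matrix, S[i,j] = (1/(n-1)) · Σ_k (x_{k,i} - mean_i) · (x_{k,j} - mean_j), divisor n-1 = 4:
  S[U,U] = ((1.2)·(1.2) + (-0.8)·(-0.8) + (1.2)·(1.2) + (-0.8)·(-0.8) + (-0.8)·(-0.8)) / 4 = 4.8/4 = 1.2
  S[U,V] = ((1.2)·(2) + (-0.8)·(-2) + (1.2)·(0) + (-0.8)·(0) + (-0.8)·(0)) / 4 = 4/4 = 1
  S[V,V] = ((2)·(2) + (-2)·(-2) + (0)·(0) + (0)·(0) + (0)·(0)) / 4 = 8/4 = 2
  S = [[1.2, 1],
 [1, 2]].

Step 3 — invert S. det(S) = 1.2·2 - (1)² = 1.4.
  S^{-1} = (1/det) · [[d, -b], [-b, a]] = [[1.4286, -0.7143],
 [-0.7143, 0.8571]].

Step 4 — quadratic form (x̄ - mu_0)^T · S^{-1} · (x̄ - mu_0):
  S^{-1} · (x̄ - mu_0) = (-7.4286, 3.7143),
  (x̄ - mu_0)^T · [...] = (-5.2)·(-7.4286) + (0)·(3.7143) = 38.6286.

Step 5 — scale by n: T² = 5 · 38.6286 = 193.1429.

T² ≈ 193.1429


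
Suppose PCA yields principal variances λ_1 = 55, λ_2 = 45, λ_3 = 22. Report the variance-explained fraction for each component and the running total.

Step 1 — total variance = trace(Sigma) = Σ λ_i = 55 + 45 + 22 = 122.

Step 2 — fraction explained by component i = λ_i / Σ λ:
  PC1: 55/122 = 0.4508
  PC2: 45/122 = 0.3689
  PC3: 22/122 = 0.1803

Step 3 — cumulative fraction after k components = (λ_1 + ... + λ_k) / Σ λ:
  k = 1: 55/122 = 0.4508
  k = 2: (55 + 45)/122 = 100/122 = 0.8197
  k = 3: (55 + 45 + 22)/122 = 122/122 = 1

Summary (fraction, with percent):

explained: PC1 0.4508 (45.08%), PC2 0.3689 (36.89%), PC3 0.1803 (18.03%);  cumulative: 0.4508, 0.8197, 1


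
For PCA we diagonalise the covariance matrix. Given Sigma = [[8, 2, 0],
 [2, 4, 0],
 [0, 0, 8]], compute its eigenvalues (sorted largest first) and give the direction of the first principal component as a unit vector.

Step 1 — characteristic polynomial p(λ) = det(λI - Sigma) = λ³ - tr·λ² + c_1·λ - det, where tr = trace, c_1 = sum of the principal 2×2 minors, det = det(Sigma):
  tr = 8 + 4 + 8 = 20,
  c_1 = (8·4 - (2)²) + (8·8 - (0)²) + (4·8 - (0)²) = 28 + 64 + 32 = 124,
  det = 8·(4·8 - (0)²) - (2)·((2)·8 - (0)·(0)) + (0)·((2)·(0) - 4·(0)) = 8·(32) - (2)·(16) + (0)·(0) = 224.
  So p(λ) = λ³ - 20λ² + 124λ - 224.
Step 2 — look for an integer root (rational root theorem: any rational root is an integer divisor of 224). Testing λ = 8:
  p(8) = 512 - 1280 + 992 - 224 = 0  ✓
  Dividing out (λ - 8): p(λ) = (λ - 8)(λ² - 12λ + 28).
Step 3 — remaining eigenvalues from the quadratic λ² - 12λ + 28 = 0:
  Δ = 12² - 4·28 = 144 - 112 = 32,  λ = (12 ± √32)/2 = (12 ± 5.6569)/2 ≈ 8.8284 or 3.1716.
  Sorted: λ_1 = 8.8284,  λ_2 = 8,  λ_3 = 3.1716  (check: sum = 20 = tr ✓).

Step 4 — unit eigenvector for λ_1 ≈ 8.8284: v spans the null space of (Sigma - λ_1 I), whose rows are
  r_1 = (-0.8284, 2, 0),  r_2 = (2, -4.8284, 0),  r_3 = (0, 0, -0.8284).
  v is orthogonal to every row, so take v ∝ r_1 × r_3 = ((2)·(-0.8284) - (0)·(0), (0)·(0) - (-0.8284)·(-0.8284), (-0.8284)·(0) - (2)·(0)) ≈ (-1.6569, -0.6863, 0).
  Rescale (multiply by -1 so the first nonzero entry is positive): u = (1.6569, 0.6863, 0).
  ||u|| = √((1.6569)² + (0.6863)² + (0)²) = √(3.2162) ≈ 1.7934,  v_1 = u/||u|| ≈ (0.9239, 0.3827, 0) (||v_1|| = 1).

λ_1 = 8.8284,  λ_2 = 8,  λ_3 = 3.1716;  v_1 ≈ (0.9239, 0.3827, 0)


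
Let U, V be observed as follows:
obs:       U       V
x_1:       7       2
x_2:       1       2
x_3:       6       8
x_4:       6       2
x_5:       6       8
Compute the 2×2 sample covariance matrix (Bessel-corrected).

Step 1 — column means:
  mean(U) = (7 + 1 + 6 + 6 + 6) / 5 = 26/5 = 5.2
  mean(V) = (2 + 2 + 8 + 2 + 8) / 5 = 22/5 = 4.4

Step 2 — sample covariance S[i,j] = (1/(n-1)) · Σ_k (x_{k,i} - mean_i) · (x_{k,j} - mean_j), with n-1 = 4.
  S[U,U] = ((1.8)·(1.8) + (-4.2)·(-4.2) + (0.8)·(0.8) + (0.8)·(0.8) + (0.8)·(0.8)) / 4 = 22.8/4 = 5.7
  S[U,V] = ((1.8)·(-2.4) + (-4.2)·(-2.4) + (0.8)·(3.6) + (0.8)·(-2.4) + (0.8)·(3.6)) / 4 = 9.6/4 = 2.4
  S[V,V] = ((-2.4)·(-2.4) + (-2.4)·(-2.4) + (3.6)·(3.6) + (-2.4)·(-2.4) + (3.6)·(3.6)) / 4 = 43.2/4 = 10.8

S is symmetric (S[j,i] = S[i,j]). Assembling:

S = [[5.7, 2.4],
 [2.4, 10.8]]


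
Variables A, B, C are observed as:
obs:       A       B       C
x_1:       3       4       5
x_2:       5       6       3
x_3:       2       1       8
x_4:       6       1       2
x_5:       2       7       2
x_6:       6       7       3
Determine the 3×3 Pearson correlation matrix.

Step 1 — column means:
  mean(A) = (3 + 5 + 2 + 6 + 2 + 6) / 6 = 24/6 = 4
  mean(B) = (4 + 6 + 1 + 1 + 7 + 7) / 6 = 26/6 = 4.3333
  mean(C) = (5 + 3 + 8 + 2 + 2 + 3) / 6 = 23/6 = 3.8333

Step 2 — sample variances and covariances s[i,j] = (1/(n-1)) · Σ_k (x_{k,i} - mean_i) · (x_{k,j} - mean_j), with n-1 = 5:
  s[A,A] = ((-1)·(-1) + (1)·(1) + (-2)·(-2) + (2)·(2) + (-2)·(-2) + (2)·(2)) / 5 = 18/5 = 3.6
  s[A,B] = ((-1)·(-0.3333) + (1)·(1.6667) + (-2)·(-3.3333) + (2)·(-3.3333) + (-2)·(2.6667) + (2)·(2.6667)) / 5 = 2/5 = 0.4
  s[A,C] = ((-1)·(1.1667) + (1)·(-0.8333) + (-2)·(4.1667) + (2)·(-1.8333) + (-2)·(-1.8333) + (2)·(-0.8333)) / 5 = -12/5 = -2.4
  s[B,B] = ((-0.3333)·(-0.3333) + (1.6667)·(1.6667) + (-3.3333)·(-3.3333) + (-3.3333)·(-3.3333) + (2.6667)·(2.6667) + (2.6667)·(2.6667)) / 5 = 39.3333/5 = 7.8667
  s[B,C] = ((-0.3333)·(1.1667) + (1.6667)·(-0.8333) + (-3.3333)·(4.1667) + (-3.3333)·(-1.8333) + (2.6667)·(-1.8333) + (2.6667)·(-0.8333)) / 5 = -16.6667/5 = -3.3333
  s[C,C] = ((1.1667)·(1.1667) + (-0.8333)·(-0.8333) + (4.1667)·(4.1667) + (-1.8333)·(-1.8333) + (-1.8333)·(-1.8333) + (-0.8333)·(-0.8333)) / 5 = 26.8333/5 = 5.3667
  Sample standard deviations s_i = √(s[i,i]):
  s(A) = √(3.6) = 1.8974
  s(B) = √(7.8667) = 2.8048
  s(C) = √(5.3667) = 2.3166

Step 3 — r_{ij} = s_{ij} / (s_i · s_j):
  r[A,A] = 1 (diagonal).
  r[A,B] = 0.4 / (1.8974 · 2.8048) = 0.4 / 5.3217 = 0.0752
  r[A,C] = -2.4 / (1.8974 · 2.3166) = -2.4 / 4.3955 = -0.546
  r[B,B] = 1 (diagonal).
  r[B,C] = -3.3333 / (2.8048 · 2.3166) = -3.3333 / 6.4975 = -0.513
  r[C,C] = 1 (diagonal).

R is symmetric with unit diagonal. Assembling:

R = [[1, 0.0752, -0.546],
 [0.0752, 1, -0.513],
 [-0.546, -0.513, 1]]
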